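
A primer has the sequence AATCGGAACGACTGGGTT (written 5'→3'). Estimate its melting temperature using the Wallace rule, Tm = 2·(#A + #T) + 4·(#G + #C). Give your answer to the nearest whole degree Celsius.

54°C

Base counts: A=5, T=4, G=6, C=3 (length 18).
Tm = 2·(5+4) + 4·(6+3) = 2·9 + 4·9 = 18 + 36 = 54°C.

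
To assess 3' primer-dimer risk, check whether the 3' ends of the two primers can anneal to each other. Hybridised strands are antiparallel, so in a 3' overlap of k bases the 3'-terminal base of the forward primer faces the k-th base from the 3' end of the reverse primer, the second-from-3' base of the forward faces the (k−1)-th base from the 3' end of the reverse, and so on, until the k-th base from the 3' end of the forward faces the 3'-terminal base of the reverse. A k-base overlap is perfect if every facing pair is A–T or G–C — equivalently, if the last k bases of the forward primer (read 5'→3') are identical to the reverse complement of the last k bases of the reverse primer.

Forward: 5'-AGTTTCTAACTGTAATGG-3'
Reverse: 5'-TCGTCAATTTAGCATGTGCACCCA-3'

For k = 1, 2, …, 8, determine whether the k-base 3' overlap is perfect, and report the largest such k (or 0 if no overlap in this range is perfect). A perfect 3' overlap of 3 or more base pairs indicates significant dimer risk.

Last 8 bases (5'→3') — forward …TGTAATGG, reverse …TGCACCCA.
Reverse complement of the reverse primer's last 8 bases: TGGGTGCA; its first k bases are the reverse complement of the reverse primer's last k bases, so a perfect k-base overlap needs the forward primer's last k bases to equal them.
Comparing (forward last k vs required): k=1: G vs T ✗; k=2: GG vs TG ✗; k=3: TGG vs TGG ✓; k=4: ATGG vs TGGG ✗; k=5: AATGG vs TGGGT ✗; k=6: TAATGG vs TGGGTG ✗; k=7: GTAATGG vs TGGGTGC ✗; k=8: TGTAATGG vs TGGGTGCA ✗.
Only k = 3 is perfect, so the longest perfect 3' overlap is 3.

Longest perfect overlap: 3 complementary base pairs; significant dimer risk (threshold 3).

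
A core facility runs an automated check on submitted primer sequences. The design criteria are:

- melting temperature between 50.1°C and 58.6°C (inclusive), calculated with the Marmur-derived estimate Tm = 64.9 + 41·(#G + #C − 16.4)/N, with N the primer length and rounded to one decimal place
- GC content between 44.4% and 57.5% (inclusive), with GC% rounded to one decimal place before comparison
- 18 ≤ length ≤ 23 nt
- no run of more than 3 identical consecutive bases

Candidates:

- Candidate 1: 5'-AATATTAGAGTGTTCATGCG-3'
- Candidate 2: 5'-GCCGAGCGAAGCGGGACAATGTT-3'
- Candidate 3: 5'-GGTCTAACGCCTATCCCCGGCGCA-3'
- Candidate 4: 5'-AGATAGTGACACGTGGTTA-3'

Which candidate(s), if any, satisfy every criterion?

Candidate 1 (20 nt, A=6 T=7 G=5 C=2): Tm = 64.9 + 41·(7 − 16.4)/20 = 45.6°C, outside 50.1–58.6°C ✗; GC 7/20 = 35.0%, outside 44.4–57.5% ✗; length 20 ✓; longest run = 2 ✓ — fails.
Candidate 2 (23 nt, A=6 T=3 G=9 C=5): Tm = 64.9 + 41·(14 − 16.4)/23 = 60.6°C, outside 50.1–58.6°C ✗; GC 14/23 = 60.9%, outside 44.4–57.5% ✗; length 23 ✓; longest run = 3 ✓ — fails.
Candidate 3 (24 nt, A=4 T=4 G=6 C=10): Tm = 64.9 + 41·(16 − 16.4)/24 = 64.2°C, outside 50.1–58.6°C ✗; GC 16/24 = 66.7%, outside 44.4–57.5% ✗; length 24, outside 18–23 ✗; longest run = 4, exceeds 3 ✗ — fails.
Candidate 4 (19 nt, A=6 T=5 G=6 C=2): Tm = 64.9 + 41·(8 − 16.4)/19 = 46.8°C, outside 50.1–58.6°C ✗; GC 8/19 = 42.1%, outside 44.4–57.5% ✗; length 19 ✓; longest run = 2 ✓ — fails.

None of the candidates satisfy all criteria.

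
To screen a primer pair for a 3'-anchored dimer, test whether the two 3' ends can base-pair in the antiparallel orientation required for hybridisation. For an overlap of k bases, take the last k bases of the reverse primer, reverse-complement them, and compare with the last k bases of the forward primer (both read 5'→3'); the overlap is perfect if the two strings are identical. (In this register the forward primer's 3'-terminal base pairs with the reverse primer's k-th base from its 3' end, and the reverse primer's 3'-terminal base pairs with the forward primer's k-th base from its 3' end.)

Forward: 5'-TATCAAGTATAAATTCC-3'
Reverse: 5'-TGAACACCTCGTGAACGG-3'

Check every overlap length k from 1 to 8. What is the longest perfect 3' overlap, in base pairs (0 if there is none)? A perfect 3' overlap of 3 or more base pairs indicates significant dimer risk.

Last 8 bases (5'→3') — forward …TAAATTCC, reverse …GTGAACGG.
Reverse complement of the reverse primer's last 8 bases: CCGTTCAC; its first k bases are the reverse complement of the reverse primer's last k bases, so a perfect k-base overlap needs the forward primer's last k bases to equal them.
Comparing (forward last k vs required): k=1: C vs C ✓; k=2: CC vs CC ✓; k=3: TCC vs CCG ✗; k=4: TTCC vs CCGT ✗; k=5: ATTCC vs CCGTT ✗; k=6: AATTCC vs CCGTTC ✗; k=7: AAATTCC vs CCGTTCA ✗; k=8: TAAATTCC vs CCGTTCAC ✗.
Perfect overlaps at k = 1, 2; the largest is 2.

Longest perfect overlap: 2 complementary base pairs; below the dimer-risk threshold (threshold 3).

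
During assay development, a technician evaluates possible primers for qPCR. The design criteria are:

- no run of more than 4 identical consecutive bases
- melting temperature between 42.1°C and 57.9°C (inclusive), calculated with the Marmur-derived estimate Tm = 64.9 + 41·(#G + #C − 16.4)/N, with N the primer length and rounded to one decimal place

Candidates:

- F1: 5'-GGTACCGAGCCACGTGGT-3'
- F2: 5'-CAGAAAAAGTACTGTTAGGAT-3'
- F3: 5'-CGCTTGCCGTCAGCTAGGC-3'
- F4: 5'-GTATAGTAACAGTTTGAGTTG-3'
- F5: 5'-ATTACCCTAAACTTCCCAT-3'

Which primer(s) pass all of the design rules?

F1, F3, F4 and F5.

F1 (18 nt, A=3 T=3 G=7 C=5): longest run = 2 ✓; Tm = 64.9 + 41·(12 − 16.4)/18 = 54.9°C ✓ — passes.
F2 (21 nt, A=9 T=5 G=5 C=2): longest run = 5, exceeds 4 ✗; Tm = 64.9 + 41·(7 − 16.4)/21 = 46.5°C ✓ — fails.
F3 (19 nt, A=2 T=4 G=6 C=7): longest run = 2 ✓; Tm = 64.9 + 41·(13 − 16.4)/19 = 57.6°C ✓ — passes.
F4 (21 nt, A=6 T=8 G=6 C=1): longest run = 3 ✓; Tm = 64.9 + 41·(7 − 16.4)/21 = 46.5°C ✓ — passes.
F5 (19 nt, A=6 T=6 G=0 C=7): longest run = 3 ✓; Tm = 64.9 + 41·(7 − 16.4)/19 = 44.6°C ✓ — passes.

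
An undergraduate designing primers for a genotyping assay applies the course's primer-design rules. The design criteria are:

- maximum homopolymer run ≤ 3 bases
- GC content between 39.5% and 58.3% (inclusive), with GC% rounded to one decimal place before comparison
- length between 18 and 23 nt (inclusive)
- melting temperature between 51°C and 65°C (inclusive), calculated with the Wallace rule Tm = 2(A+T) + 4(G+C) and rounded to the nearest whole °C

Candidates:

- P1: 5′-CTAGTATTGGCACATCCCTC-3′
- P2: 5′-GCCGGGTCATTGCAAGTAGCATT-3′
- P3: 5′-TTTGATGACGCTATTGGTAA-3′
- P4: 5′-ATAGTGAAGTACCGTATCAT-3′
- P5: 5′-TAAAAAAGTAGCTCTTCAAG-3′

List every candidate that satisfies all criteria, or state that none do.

P1 (20 nt, A=4 T=6 G=3 C=7): longest run = 3 ✓; GC 10/20 = 50.0% ✓; length 20 ✓; Tm = 2·10 + 4·10 = 60°C ✓ — passes.
P2 (23 nt, A=5 T=6 G=7 C=5): longest run = 3 ✓; GC 12/23 = 52.2% ✓; length 23 ✓; Tm = 2·11 + 4·12 = 70°C, outside 51–65°C ✗ — fails.
P3 (20 nt, A=5 T=8 G=5 C=2): longest run = 3 ✓; GC 7/20 = 35.0%, outside 39.5–58.3% ✗; length 20 ✓; Tm = 2·13 + 4·7 = 54°C ✓ — fails.
P4 (20 nt, A=7 T=6 G=4 C=3): longest run = 2 ✓; GC 7/20 = 35.0%, outside 39.5–58.3% ✗; length 20 ✓; Tm = 2·13 + 4·7 = 54°C ✓ — fails.
P5 (20 nt, A=9 T=5 G=3 C=3): longest run = 6, exceeds 3 ✗; GC 6/20 = 30.0%, outside 39.5–58.3% ✗; length 20 ✓; Tm = 2·14 + 4·6 = 52°C ✓ — fails.

P1 only.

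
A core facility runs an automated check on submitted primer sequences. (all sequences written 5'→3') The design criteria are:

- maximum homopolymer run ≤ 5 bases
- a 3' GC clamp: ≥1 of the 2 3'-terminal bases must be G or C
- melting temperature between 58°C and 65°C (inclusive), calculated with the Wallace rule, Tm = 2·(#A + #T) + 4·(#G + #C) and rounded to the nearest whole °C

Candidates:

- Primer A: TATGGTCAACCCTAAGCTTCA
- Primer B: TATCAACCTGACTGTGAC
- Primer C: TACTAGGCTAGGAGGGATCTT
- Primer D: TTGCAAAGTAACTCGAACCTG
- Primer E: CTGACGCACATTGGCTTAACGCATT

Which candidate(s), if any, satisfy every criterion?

Primer A (21 nt, A=6 T=6 G=3 C=6): longest run = 3 ✓; 3' end CA has 1 G/C ✓; Tm = 2·12 + 4·9 = 60°C ✓ — passes.
Primer B (18 nt, A=5 T=5 G=3 C=5): longest run = 2 ✓; 3' end AC has 1 G/C ✓; Tm = 2·10 + 4·8 = 52°C, outside 58–65°C ✗ — fails.
Primer C (21 nt, A=5 T=6 G=7 C=3): longest run = 3 ✓; 3' end TT has 0 G/C, need ≥1 ✗; Tm = 2·11 + 4·10 = 62°C ✓ — fails.
Primer D (21 nt, A=7 T=5 G=4 C=5): longest run = 3 ✓; 3' end TG has 1 G/C ✓; Tm = 2·12 + 4·9 = 60°C ✓ — passes.
Primer E (25 nt, A=6 T=7 G=5 C=7): longest run = 2 ✓; 3' end TT has 0 G/C, need ≥1 ✗; Tm = 2·13 + 4·12 = 74°C, outside 58–65°C ✗ — fails.

Primer A and Primer D.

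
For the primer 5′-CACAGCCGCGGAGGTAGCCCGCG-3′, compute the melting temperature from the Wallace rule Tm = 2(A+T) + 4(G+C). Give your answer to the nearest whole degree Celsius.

Base counts: A=4, T=1, G=9, C=9 (length 23).
Tm = 2·(4+1) + 4·(9+9) = 2·5 + 4·18 = 10 + 72 = 82°C.

82°C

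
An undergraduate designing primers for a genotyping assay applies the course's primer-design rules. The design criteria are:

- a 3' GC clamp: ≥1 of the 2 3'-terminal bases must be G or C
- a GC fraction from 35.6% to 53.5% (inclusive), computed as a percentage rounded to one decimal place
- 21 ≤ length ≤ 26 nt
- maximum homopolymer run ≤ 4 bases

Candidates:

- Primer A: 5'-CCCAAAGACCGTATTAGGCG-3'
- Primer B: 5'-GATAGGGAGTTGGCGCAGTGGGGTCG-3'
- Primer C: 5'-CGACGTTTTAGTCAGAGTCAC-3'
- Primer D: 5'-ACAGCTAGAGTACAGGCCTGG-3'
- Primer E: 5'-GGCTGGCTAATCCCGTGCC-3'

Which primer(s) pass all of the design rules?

Primer A (20 nt, A=6 T=3 G=5 C=6): 3' end CG has 2 G/C ✓; GC 11/20 = 55.0%, outside 35.6–53.5% ✗; length 20, outside 21–26 ✗; longest run = 3 ✓ — fails.
Primer B (26 nt, A=4 T=5 G=14 C=3): 3' end CG has 2 G/C ✓; GC 17/26 = 65.4%, outside 35.6–53.5% ✗; length 26 ✓; longest run = 4 ✓ — fails.
Primer C (21 nt, A=5 T=6 G=5 C=5): 3' end AC has 1 G/C ✓; GC 10/21 = 47.6% ✓; length 21 ✓; longest run = 4 ✓ — passes.
Primer D (21 nt, A=6 T=3 G=7 C=5): 3' end GG has 2 G/C ✓; GC 12/21 = 57.1%, outside 35.6–53.5% ✗; length 21 ✓; longest run = 2 ✓ — fails.
Primer E (19 nt, A=2 T=4 G=6 C=7): 3' end CC has 2 G/C ✓; GC 13/19 = 68.4%, outside 35.6–53.5% ✗; length 19, outside 21–26 ✗; longest run = 3 ✓ — fails.

Primer C only.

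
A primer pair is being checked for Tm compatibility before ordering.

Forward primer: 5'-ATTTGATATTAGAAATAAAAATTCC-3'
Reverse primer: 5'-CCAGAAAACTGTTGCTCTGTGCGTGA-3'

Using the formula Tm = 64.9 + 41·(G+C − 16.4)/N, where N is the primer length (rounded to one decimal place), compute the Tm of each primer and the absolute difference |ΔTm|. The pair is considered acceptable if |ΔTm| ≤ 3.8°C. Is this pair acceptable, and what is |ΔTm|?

|ΔTm| = 14.9°C; the pair is not acceptable.

Forward: G+C = 4, N = 25 → Tm = 64.9 + 41·(4 − 16.4)/25 = 44.6°C.
Reverse: G+C = 13, N = 26 → Tm = 64.9 + 41·(13 − 16.4)/26 = 59.5°C.
|ΔTm| = |44.6 − 59.5| = 14.9°C, > 3.8°C.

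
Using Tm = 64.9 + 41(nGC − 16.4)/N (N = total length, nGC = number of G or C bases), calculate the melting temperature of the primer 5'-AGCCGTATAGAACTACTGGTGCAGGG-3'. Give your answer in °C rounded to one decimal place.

Base counts: A=7, T=5, G=9, C=5; G+C = 14, N = 26.
Tm = 64.9 + 41·(14 − 16.4)/26 = 64.9 + -98.40/26 = 61.1°C.

61.1°C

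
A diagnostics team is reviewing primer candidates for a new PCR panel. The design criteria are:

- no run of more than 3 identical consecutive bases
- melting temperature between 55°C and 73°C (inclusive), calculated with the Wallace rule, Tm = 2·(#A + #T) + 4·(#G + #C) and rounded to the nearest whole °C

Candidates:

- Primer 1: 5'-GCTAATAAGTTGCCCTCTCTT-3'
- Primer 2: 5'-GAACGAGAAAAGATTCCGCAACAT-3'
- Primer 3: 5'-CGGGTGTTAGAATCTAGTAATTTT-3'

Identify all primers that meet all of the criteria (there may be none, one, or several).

Primer 1 only.

Primer 1 (21 nt, A=4 T=8 G=3 C=6): longest run = 3 ✓; Tm = 2·12 + 4·9 = 60°C ✓ — passes.
Primer 2 (24 nt, A=11 T=3 G=5 C=5): longest run = 4, exceeds 3 ✗; Tm = 2·14 + 4·10 = 68°C ✓ — fails.
Primer 3 (24 nt, A=6 T=10 G=6 C=2): longest run = 4, exceeds 3 ✗; Tm = 2·16 + 4·8 = 64°C ✓ — fails.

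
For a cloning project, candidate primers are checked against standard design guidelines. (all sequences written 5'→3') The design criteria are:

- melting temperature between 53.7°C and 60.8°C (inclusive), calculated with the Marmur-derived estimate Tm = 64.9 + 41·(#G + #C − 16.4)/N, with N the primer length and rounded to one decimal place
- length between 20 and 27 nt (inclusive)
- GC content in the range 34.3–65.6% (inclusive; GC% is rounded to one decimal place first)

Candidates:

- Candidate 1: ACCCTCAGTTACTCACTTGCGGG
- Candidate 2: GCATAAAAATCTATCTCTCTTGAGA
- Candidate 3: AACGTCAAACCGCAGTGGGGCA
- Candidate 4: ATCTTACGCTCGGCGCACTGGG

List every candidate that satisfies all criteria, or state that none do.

Candidate 1, Candidate 3 and Candidate 4.

Candidate 1 (23 nt, A=4 T=6 G=5 C=8): Tm = 64.9 + 41·(13 − 16.4)/23 = 58.8°C ✓; length 23 ✓; GC 13/23 = 56.5% ✓ — passes.
Candidate 2 (25 nt, A=9 T=8 G=3 C=5): Tm = 64.9 + 41·(8 − 16.4)/25 = 51.1°C, outside 53.7–60.8°C ✗; length 25 ✓; GC 8/25 = 32.0%, outside 34.3–65.6% ✗ — fails.
Candidate 3 (22 nt, A=7 T=2 G=7 C=6): Tm = 64.9 + 41·(13 − 16.4)/22 = 58.6°C ✓; length 22 ✓; GC 13/22 = 59.1% ✓ — passes.
Candidate 4 (22 nt, A=3 T=5 G=7 C=7): Tm = 64.9 + 41·(14 − 16.4)/22 = 60.4°C ✓; length 22 ✓; GC 14/22 = 63.6% ✓ — passes.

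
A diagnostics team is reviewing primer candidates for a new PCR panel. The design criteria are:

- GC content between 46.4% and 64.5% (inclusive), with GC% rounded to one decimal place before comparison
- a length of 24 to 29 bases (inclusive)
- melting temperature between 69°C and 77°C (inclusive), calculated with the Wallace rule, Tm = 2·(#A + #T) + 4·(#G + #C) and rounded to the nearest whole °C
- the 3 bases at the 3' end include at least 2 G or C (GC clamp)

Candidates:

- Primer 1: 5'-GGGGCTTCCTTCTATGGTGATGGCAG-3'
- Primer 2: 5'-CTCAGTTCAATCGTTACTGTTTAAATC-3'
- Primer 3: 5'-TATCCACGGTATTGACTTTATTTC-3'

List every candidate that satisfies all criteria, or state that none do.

None of the candidates satisfy all criteria.

Primer 1 (26 nt, A=3 T=8 G=10 C=5): GC 15/26 = 57.7% ✓; length 26 ✓; Tm = 2·11 + 4·15 = 82°C, outside 69–77°C ✗; 3' end CAG has 2 G/C ✓ — fails.
Primer 2 (27 nt, A=7 T=11 G=3 C=6): GC 9/27 = 33.3%, outside 46.4–64.5% ✗; length 27 ✓; Tm = 2·18 + 4·9 = 72°C ✓; 3' end ATC has 1 G/C, need ≥2 ✗ — fails.
Primer 3 (24 nt, A=5 T=11 G=3 C=5): GC 8/24 = 33.3%, outside 46.4–64.5% ✗; length 24 ✓; Tm = 2·16 + 4·8 = 64°C, outside 69–77°C ✗; 3' end TTC has 1 G/C, need ≥2 ✗ — fails.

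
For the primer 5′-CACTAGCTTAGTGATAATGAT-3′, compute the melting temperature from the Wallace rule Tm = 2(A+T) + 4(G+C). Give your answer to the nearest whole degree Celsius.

56°C

Base counts: A=7, T=7, G=4, C=3 (length 21).
Tm = 2·(7+7) + 4·(4+3) = 2·14 + 4·7 = 28 + 28 = 56°C.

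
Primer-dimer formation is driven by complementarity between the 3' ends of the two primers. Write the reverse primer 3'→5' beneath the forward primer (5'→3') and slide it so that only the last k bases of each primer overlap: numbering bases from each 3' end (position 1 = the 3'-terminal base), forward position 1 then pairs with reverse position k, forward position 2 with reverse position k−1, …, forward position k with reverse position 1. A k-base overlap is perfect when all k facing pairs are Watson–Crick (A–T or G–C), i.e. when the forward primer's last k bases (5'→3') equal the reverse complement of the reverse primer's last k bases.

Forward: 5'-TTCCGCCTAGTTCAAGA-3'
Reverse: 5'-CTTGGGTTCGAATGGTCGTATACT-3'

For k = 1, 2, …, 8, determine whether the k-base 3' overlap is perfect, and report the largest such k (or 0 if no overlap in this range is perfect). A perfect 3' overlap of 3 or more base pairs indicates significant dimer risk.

Last 8 bases (5'→3') — forward …GTTCAAGA, reverse …CGTATACT.
Reverse complement of the reverse primer's last 8 bases: AGTATACG; its first k bases are the reverse complement of the reverse primer's last k bases, so a perfect k-base overlap needs the forward primer's last k bases to equal them.
Comparing (forward last k vs required): k=1: A vs A ✓; k=2: GA vs AG ✗; k=3: AGA vs AGT ✗; k=4: AAGA vs AGTA ✗; k=5: CAAGA vs AGTAT ✗; k=6: TCAAGA vs AGTATA ✗; k=7: TTCAAGA vs AGTATAC ✗; k=8: GTTCAAGA vs AGTATACG ✗.
Only k = 1 is perfect, so the longest perfect 3' overlap is 1.

Longest perfect overlap: 1 complementary base pair; below the dimer-risk threshold (threshold 3).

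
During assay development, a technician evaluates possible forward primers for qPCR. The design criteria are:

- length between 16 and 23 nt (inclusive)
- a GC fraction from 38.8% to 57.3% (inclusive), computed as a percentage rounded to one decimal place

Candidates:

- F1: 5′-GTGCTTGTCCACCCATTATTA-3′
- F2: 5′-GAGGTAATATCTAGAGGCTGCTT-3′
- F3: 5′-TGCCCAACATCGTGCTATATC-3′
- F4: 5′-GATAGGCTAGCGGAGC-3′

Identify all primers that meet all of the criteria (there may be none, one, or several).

F1 (21 nt, A=4 T=8 G=3 C=6): length 21 ✓; GC 9/21 = 42.9% ✓ — passes.
F2 (23 nt, A=6 T=7 G=7 C=3): length 23 ✓; GC 10/23 = 43.5% ✓ — passes.
F3 (21 nt, A=5 T=6 G=3 C=7): length 21 ✓; GC 10/21 = 47.6% ✓ — passes.
F4 (16 nt, A=4 T=2 G=7 C=3): length 16 ✓; GC 10/16 = 62.5%, outside 38.8–57.3% ✗ — fails.

F1, F2 and F3.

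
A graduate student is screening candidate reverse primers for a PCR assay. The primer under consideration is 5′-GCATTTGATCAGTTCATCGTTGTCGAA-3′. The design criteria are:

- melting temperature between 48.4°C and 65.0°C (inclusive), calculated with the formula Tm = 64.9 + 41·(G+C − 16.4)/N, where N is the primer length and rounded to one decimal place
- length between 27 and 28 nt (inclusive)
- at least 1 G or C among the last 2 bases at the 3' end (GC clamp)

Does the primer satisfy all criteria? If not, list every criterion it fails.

Fails: GC clamp.

Base counts: A=6, T=10, G=6, C=5 (length 27).
Tm: Tm = 64.9 + 41·(11 − 16.4)/27 = 56.7°C ✓
length: length 27 ✓
GC clamp: 3' end AA has 0 G/C, need ≥1 ✗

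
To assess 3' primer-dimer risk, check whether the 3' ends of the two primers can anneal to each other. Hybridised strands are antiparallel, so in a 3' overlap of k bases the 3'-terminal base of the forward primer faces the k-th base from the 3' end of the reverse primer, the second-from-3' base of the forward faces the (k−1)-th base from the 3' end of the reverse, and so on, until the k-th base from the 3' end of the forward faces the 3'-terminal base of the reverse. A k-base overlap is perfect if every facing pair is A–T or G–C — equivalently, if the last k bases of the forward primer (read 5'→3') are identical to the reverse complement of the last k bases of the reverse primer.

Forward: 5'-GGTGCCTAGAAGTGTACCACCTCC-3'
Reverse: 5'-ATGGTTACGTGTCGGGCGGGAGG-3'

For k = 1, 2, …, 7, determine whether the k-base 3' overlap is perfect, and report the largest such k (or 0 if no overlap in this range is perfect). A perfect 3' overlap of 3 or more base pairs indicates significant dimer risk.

Last 7 bases (5'→3') — forward …CACCTCC, reverse …CGGGAGG.
Reverse complement of the reverse primer's last 7 bases: CCTCCCG; its first k bases are the reverse complement of the reverse primer's last k bases, so a perfect k-base overlap needs the forward primer's last k bases to equal them.
Comparing (forward last k vs required): k=1: C vs C ✓; k=2: CC vs CC ✓; k=3: TCC vs CCT ✗; k=4: CTCC vs CCTC ✗; k=5: CCTCC vs CCTCC ✓; k=6: ACCTCC vs CCTCCC ✗; k=7: CACCTCC vs CCTCCCG ✗.
Perfect overlaps at k = 1, 2, 5; the largest is 5.

Longest perfect overlap: 5 complementary base pairs; significant dimer risk (threshold 3).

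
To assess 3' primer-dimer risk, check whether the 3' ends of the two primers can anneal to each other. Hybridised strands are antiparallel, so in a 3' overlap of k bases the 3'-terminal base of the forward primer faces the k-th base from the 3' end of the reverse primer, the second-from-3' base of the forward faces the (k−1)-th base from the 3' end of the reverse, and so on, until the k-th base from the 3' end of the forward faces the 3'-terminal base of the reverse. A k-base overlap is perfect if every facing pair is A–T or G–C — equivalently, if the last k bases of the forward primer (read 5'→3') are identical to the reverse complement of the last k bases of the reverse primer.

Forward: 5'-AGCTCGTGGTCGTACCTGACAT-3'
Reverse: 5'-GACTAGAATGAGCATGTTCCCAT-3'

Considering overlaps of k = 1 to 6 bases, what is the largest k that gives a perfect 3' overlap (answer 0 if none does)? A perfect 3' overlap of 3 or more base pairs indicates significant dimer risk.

Longest perfect overlap: 2 complementary base pairs; below the dimer-risk threshold (threshold 3).

Last 6 bases (5'→3') — forward …TGACAT, reverse …TCCCAT.
Reverse complement of the reverse primer's last 6 bases: ATGGGA; its first k bases are the reverse complement of the reverse primer's last k bases, so a perfect k-base overlap needs the forward primer's last k bases to equal them.
Comparing (forward last k vs required): k=1: T vs A ✗; k=2: AT vs AT ✓; k=3: CAT vs ATG ✗; k=4: ACAT vs ATGG ✗; k=5: GACAT vs ATGGG ✗; k=6: TGACAT vs ATGGGA ✗.
Only k = 2 is perfect, so the longest perfect 3' overlap is 2.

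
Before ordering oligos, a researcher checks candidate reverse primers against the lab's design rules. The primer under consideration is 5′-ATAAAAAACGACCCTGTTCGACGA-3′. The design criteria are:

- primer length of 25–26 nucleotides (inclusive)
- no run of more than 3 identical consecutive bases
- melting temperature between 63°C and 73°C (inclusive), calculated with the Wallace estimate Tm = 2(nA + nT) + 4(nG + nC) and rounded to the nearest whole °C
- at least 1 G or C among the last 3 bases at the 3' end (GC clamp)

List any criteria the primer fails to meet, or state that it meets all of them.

Base counts: A=10, T=4, G=4, C=6 (length 24).
length: length 24, outside 25–26 ✗
homopolymer run: longest run = 6, exceeds 3 ✗
Tm: Tm = 2·14 + 4·10 = 68°C ✓
GC clamp: 3' end CGA has 2 G/C ✓

Fails: length, homopolymer run.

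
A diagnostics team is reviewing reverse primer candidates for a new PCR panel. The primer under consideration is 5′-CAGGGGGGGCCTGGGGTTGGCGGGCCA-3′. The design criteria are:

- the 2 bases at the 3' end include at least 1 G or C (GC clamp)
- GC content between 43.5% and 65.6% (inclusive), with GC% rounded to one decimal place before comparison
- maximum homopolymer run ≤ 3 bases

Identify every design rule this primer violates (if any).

Fails: GC content, homopolymer run.

Base counts: A=2, T=3, G=16, C=6 (length 27).
GC clamp: 3' end CA has 1 G/C ✓
GC content: GC 22/27 = 81.5%, outside 43.5–65.6% ✗
homopolymer run: longest run = 7, exceeds 3 ✗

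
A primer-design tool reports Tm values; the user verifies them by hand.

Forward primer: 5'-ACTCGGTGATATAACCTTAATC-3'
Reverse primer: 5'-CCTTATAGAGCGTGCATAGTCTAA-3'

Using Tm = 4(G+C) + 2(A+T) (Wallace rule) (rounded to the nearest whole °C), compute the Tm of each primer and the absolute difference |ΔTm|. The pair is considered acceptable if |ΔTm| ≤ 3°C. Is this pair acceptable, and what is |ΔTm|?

Forward: A=7 T=7 G=3 C=5 → Tm = 2·14 + 4·8 = 60°C.
Reverse: A=7 T=7 G=5 C=5 → Tm = 2·14 + 4·10 = 68°C.
|ΔTm| = |60 − 68| = 8°C, > 3°C.

|ΔTm| = 8°C; the pair is not acceptable.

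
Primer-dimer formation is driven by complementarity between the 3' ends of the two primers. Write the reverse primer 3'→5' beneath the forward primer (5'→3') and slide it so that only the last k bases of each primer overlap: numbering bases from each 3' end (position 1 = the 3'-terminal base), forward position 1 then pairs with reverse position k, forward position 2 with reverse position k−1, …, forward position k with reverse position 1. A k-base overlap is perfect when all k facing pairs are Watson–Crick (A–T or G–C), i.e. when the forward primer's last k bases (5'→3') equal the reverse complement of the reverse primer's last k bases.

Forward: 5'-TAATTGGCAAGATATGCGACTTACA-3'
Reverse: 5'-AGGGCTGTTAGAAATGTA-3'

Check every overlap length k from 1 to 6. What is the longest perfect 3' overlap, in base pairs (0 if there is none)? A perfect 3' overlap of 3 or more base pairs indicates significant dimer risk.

Last 6 bases (5'→3') — forward …CTTACA, reverse …AATGTA.
Reverse complement of the reverse primer's last 6 bases: TACATT; its first k bases are the reverse complement of the reverse primer's last k bases, so a perfect k-base overlap needs the forward primer's last k bases to equal them.
Comparing (forward last k vs required): k=1: A vs T ✗; k=2: CA vs TA ✗; k=3: ACA vs TAC ✗; k=4: TACA vs TACA ✓; k=5: TTACA vs TACAT ✗; k=6: CTTACA vs TACATT ✗.
Only k = 4 is perfect, so the longest perfect 3' overlap is 4.

Longest perfect overlap: 4 complementary base pairs; significant dimer risk (threshold 3).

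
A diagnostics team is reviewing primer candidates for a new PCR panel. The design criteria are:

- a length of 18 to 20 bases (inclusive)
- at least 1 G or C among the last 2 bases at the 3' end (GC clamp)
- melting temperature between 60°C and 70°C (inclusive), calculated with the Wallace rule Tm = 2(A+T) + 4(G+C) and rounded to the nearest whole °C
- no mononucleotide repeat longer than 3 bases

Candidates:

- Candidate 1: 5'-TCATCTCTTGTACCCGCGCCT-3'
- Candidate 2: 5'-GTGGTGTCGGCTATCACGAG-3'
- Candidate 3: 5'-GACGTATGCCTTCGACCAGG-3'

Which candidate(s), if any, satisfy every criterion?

Candidate 2 and Candidate 3.

Candidate 1 (21 nt, A=2 T=7 G=3 C=9): length 21, outside 18–20 ✗; 3' end CT has 1 G/C ✓; Tm = 2·9 + 4·12 = 66°C ✓; longest run = 3 ✓ — fails.
Candidate 2 (20 nt, A=3 T=5 G=8 C=4): length 20 ✓; 3' end AG has 1 G/C ✓; Tm = 2·8 + 4·12 = 64°C ✓; longest run = 2 ✓ — passes.
Candidate 3 (20 nt, A=4 T=4 G=6 C=6): length 20 ✓; 3' end GG has 2 G/C ✓; Tm = 2·8 + 4·12 = 64°C ✓; longest run = 2 ✓ — passes.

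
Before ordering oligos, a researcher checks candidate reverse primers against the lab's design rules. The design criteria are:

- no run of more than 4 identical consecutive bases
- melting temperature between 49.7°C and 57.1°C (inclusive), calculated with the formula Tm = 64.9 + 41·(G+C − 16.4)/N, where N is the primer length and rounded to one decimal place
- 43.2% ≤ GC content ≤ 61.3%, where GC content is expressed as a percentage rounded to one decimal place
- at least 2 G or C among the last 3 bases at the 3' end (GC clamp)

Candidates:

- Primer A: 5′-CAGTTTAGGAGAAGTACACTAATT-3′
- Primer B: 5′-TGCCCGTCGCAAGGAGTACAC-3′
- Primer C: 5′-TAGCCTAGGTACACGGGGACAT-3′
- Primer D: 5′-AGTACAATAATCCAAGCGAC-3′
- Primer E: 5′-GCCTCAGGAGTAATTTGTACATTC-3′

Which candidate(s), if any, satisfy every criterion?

Primer A (24 nt, A=9 T=7 G=5 C=3): longest run = 3 ✓; Tm = 64.9 + 41·(8 − 16.4)/24 = 50.6°C ✓; GC 8/24 = 33.3%, outside 43.2–61.3% ✗; 3' end ATT has 0 G/C, need ≥2 ✗ — fails.
Primer B (21 nt, A=5 T=3 G=6 C=7): longest run = 3 ✓; Tm = 64.9 + 41·(13 − 16.4)/21 = 58.3°C, outside 49.7–57.1°C ✗; GC 13/21 = 61.9%, outside 43.2–61.3% ✗; 3' end CAC has 2 G/C ✓ — fails.
Primer C (22 nt, A=6 T=4 G=7 C=5): longest run = 4 ✓; Tm = 64.9 + 41·(12 − 16.4)/22 = 56.7°C ✓; GC 12/22 = 54.5% ✓; 3' end CAT has 1 G/C, need ≥2 ✗ — fails.
Primer D (20 nt, A=9 T=3 G=3 C=5): longest run = 2 ✓; Tm = 64.9 + 41·(8 − 16.4)/20 = 47.7°C, outside 49.7–57.1°C ✗; GC 8/20 = 40.0%, outside 43.2–61.3% ✗; 3' end GAC has 2 G/C ✓ — fails.
Primer E (24 nt, A=6 T=8 G=5 C=5): longest run = 3 ✓; Tm = 64.9 + 41·(10 − 16.4)/24 = 54.0°C ✓; GC 10/24 = 41.7%, outside 43.2–61.3% ✗; 3' end TTC has 1 G/C, need ≥2 ✗ — fails.

None of the candidates satisfy all criteria.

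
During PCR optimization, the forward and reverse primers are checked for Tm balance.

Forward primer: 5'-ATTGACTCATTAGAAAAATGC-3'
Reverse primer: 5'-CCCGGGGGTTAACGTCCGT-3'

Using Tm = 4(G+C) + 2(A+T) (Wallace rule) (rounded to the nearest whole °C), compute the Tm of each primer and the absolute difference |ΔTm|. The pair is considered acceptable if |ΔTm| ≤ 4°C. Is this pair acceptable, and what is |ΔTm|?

Forward: A=9 T=6 G=3 C=3 → Tm = 2·15 + 4·6 = 54°C.
Reverse: A=2 T=4 G=7 C=6 → Tm = 2·6 + 4·13 = 64°C.
|ΔTm| = |54 − 64| = 10°C, > 4°C.

|ΔTm| = 10°C; the pair is not acceptable.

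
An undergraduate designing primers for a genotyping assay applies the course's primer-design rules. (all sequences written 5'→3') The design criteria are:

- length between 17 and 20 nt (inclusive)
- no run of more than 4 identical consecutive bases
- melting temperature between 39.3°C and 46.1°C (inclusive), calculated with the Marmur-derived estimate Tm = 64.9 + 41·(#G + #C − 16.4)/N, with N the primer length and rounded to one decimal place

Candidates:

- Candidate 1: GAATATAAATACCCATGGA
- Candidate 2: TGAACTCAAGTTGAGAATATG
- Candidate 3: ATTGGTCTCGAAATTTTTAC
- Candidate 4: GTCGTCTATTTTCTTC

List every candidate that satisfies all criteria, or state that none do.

Candidate 1 (19 nt, A=9 T=4 G=3 C=3): length 19 ✓; longest run = 3 ✓; Tm = 64.9 + 41·(6 − 16.4)/19 = 42.5°C ✓ — passes.
Candidate 2 (21 nt, A=8 T=6 G=5 C=2): length 21, outside 17–20 ✗; longest run = 2 ✓; Tm = 64.9 + 41·(7 − 16.4)/21 = 46.5°C, outside 39.3–46.1°C ✗ — fails.
Candidate 3 (20 nt, A=5 T=9 G=3 C=3): length 20 ✓; longest run = 5, exceeds 4 ✗; Tm = 64.9 + 41·(6 − 16.4)/20 = 43.6°C ✓ — fails.
Candidate 4 (16 nt, A=1 T=9 G=2 C=4): length 16, outside 17–20 ✗; longest run = 4 ✓; Tm = 64.9 + 41·(6 − 16.4)/16 = 38.3°C, outside 39.3–46.1°C ✗ — fails.

Candidate 1 only.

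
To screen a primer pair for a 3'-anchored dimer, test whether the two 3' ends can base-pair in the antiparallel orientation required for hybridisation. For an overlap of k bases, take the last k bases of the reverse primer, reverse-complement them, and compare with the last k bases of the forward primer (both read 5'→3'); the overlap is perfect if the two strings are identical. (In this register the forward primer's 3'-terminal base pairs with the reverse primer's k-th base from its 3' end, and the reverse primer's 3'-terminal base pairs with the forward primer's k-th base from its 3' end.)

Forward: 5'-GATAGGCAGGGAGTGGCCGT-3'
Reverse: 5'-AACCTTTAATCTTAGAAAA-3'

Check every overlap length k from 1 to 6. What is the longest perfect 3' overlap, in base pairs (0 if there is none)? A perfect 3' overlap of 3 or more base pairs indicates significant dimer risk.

Last 6 bases (5'→3') — forward …GGCCGT, reverse …AGAAAA.
Reverse complement of the reverse primer's last 6 bases: TTTTCT; its first k bases are the reverse complement of the reverse primer's last k bases, so a perfect k-base overlap needs the forward primer's last k bases to equal them.
Comparing (forward last k vs required): k=1: T vs T ✓; k=2: GT vs TT ✗; k=3: CGT vs TTT ✗; k=4: CCGT vs TTTT ✗; k=5: GCCGT vs TTTTC ✗; k=6: GGCCGT vs TTTTCT ✗.
Only k = 1 is perfect, so the longest perfect 3' overlap is 1.

Longest perfect overlap: 1 complementary base pair; below the dimer-risk threshold (threshold 3).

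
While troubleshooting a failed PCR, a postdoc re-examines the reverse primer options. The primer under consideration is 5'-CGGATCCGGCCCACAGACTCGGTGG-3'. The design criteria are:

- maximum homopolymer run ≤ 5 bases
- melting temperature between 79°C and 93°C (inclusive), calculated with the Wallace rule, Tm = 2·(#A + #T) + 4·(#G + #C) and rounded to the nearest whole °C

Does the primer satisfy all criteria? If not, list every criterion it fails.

Meets all criteria.

Base counts: A=4, T=3, G=9, C=9 (length 25).
homopolymer run: longest run = 3 ✓
Tm: Tm = 2·7 + 4·18 = 86°C ✓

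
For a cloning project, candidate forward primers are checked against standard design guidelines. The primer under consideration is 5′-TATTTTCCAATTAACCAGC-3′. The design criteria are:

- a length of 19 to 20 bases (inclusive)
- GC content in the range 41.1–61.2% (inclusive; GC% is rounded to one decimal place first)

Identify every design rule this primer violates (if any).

Fails: GC content.

Base counts: A=6, T=7, G=1, C=5 (length 19).
length: length 19 ✓
GC content: GC 6/19 = 31.6%, outside 41.1–61.2% ✗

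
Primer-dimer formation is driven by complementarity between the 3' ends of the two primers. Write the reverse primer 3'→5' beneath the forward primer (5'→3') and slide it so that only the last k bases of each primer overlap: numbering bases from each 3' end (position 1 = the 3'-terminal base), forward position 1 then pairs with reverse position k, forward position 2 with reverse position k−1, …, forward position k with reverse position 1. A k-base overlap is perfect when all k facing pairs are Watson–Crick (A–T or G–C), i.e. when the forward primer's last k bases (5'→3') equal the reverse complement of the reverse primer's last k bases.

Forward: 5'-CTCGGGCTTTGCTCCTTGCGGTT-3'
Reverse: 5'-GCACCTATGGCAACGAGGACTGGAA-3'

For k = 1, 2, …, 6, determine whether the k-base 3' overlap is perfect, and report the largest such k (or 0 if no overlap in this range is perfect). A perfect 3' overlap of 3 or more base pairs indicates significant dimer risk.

Longest perfect overlap: 2 complementary base pairs; below the dimer-risk threshold (threshold 3).

Last 6 bases (5'→3') — forward …GCGGTT, reverse …CTGGAA.
Reverse complement of the reverse primer's last 6 bases: TTCCAG; its first k bases are the reverse complement of the reverse primer's last k bases, so a perfect k-base overlap needs the forward primer's last k bases to equal them.
Comparing (forward last k vs required): k=1: T vs T ✓; k=2: TT vs TT ✓; k=3: GTT vs TTC ✗; k=4: GGTT vs TTCC ✗; k=5: CGGTT vs TTCCA ✗; k=6: GCGGTT vs TTCCAG ✗.
Perfect overlaps at k = 1, 2; the largest is 2.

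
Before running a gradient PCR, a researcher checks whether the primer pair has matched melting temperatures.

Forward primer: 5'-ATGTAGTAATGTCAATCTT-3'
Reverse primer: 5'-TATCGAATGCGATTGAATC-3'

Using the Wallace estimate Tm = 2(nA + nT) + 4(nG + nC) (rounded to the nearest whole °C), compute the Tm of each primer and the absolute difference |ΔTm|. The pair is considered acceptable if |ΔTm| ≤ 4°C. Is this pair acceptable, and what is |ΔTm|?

Forward: A=6 T=8 G=3 C=2 → Tm = 2·14 + 4·5 = 48°C.
Reverse: A=6 T=6 G=4 C=3 → Tm = 2·12 + 4·7 = 52°C.
|ΔTm| = |48 − 52| = 4°C, ≤ 4°C.

|ΔTm| = 4°C; the pair is acceptable.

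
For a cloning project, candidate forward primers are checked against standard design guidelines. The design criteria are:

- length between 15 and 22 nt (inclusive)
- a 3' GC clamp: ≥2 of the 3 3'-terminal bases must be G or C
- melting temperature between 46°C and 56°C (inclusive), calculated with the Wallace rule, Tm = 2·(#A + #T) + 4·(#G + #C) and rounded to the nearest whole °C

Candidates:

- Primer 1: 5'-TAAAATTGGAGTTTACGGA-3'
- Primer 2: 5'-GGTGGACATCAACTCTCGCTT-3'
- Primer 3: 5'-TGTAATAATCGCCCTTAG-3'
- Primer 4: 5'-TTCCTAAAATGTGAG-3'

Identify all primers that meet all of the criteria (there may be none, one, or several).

Primer 1 (19 nt, A=7 T=6 G=5 C=1): length 19 ✓; 3' end GGA has 2 G/C ✓; Tm = 2·13 + 4·6 = 50°C ✓ — passes.
Primer 2 (21 nt, A=4 T=6 G=5 C=6): length 21 ✓; 3' end CTT has 1 G/C, need ≥2 ✗; Tm = 2·10 + 4·11 = 64°C, outside 46–56°C ✗ — fails.
Primer 3 (18 nt, A=5 T=6 G=3 C=4): length 18 ✓; 3' end TAG has 1 G/C, need ≥2 ✗; Tm = 2·11 + 4·7 = 50°C ✓ — fails.
Primer 4 (15 nt, A=5 T=5 G=3 C=2): length 15 ✓; 3' end GAG has 2 G/C ✓; Tm = 2·10 + 4·5 = 40°C, outside 46–56°C ✗ — fails.

Primer 1 only.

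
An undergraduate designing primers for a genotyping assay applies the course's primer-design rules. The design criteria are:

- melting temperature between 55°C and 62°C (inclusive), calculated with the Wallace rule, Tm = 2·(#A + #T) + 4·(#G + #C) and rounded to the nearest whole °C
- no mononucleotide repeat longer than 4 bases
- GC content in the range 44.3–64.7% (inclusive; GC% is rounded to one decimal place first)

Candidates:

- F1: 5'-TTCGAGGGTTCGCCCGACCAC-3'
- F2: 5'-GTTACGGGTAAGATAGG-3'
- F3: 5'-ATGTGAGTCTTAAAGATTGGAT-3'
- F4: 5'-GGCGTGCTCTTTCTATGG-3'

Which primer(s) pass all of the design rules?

F4 only.

F1 (21 nt, A=3 T=4 G=6 C=8): Tm = 2·7 + 4·14 = 70°C, outside 55–62°C ✗; longest run = 3 ✓; GC 14/21 = 66.7%, outside 44.3–64.7% ✗ — fails.
F2 (17 nt, A=5 T=4 G=7 C=1): Tm = 2·9 + 4·8 = 50°C, outside 55–62°C ✗; longest run = 3 ✓; GC 8/17 = 47.1% ✓ — fails.
F3 (22 nt, A=7 T=8 G=6 C=1): Tm = 2·15 + 4·7 = 58°C ✓; longest run = 3 ✓; GC 7/22 = 31.8%, outside 44.3–64.7% ✗ — fails.
F4 (18 nt, A=1 T=7 G=6 C=4): Tm = 2·8 + 4·10 = 56°C ✓; longest run = 3 ✓; GC 10/18 = 55.6% ✓ — passes.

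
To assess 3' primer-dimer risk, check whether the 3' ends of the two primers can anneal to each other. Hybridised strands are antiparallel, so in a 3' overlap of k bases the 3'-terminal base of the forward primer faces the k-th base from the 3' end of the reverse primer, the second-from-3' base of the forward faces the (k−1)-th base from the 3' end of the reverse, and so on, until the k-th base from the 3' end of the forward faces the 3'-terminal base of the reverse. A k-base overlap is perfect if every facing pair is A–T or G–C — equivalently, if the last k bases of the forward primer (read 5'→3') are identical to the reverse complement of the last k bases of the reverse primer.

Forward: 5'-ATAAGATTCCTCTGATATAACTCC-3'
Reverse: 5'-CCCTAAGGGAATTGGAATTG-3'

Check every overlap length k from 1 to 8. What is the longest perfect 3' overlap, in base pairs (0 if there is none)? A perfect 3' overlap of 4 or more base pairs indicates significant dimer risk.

Last 8 bases (5'→3') — forward …ATAACTCC, reverse …TGGAATTG.
Reverse complement of the reverse primer's last 8 bases: CAATTCCA; its first k bases are the reverse complement of the reverse primer's last k bases, so a perfect k-base overlap needs the forward primer's last k bases to equal them.
Comparing (forward last k vs required): k=1: C vs C ✓; k=2: CC vs CA ✗; k=3: TCC vs CAA ✗; k=4: CTCC vs CAAT ✗; k=5: ACTCC vs CAATT ✗; k=6: AACTCC vs CAATTC ✗; k=7: TAACTCC vs CAATTCC ✗; k=8: ATAACTCC vs CAATTCCA ✗.
Only k = 1 is perfect, so the longest perfect 3' overlap is 1.

Longest perfect overlap: 1 complementary base pair; below the dimer-risk threshold (threshold 4).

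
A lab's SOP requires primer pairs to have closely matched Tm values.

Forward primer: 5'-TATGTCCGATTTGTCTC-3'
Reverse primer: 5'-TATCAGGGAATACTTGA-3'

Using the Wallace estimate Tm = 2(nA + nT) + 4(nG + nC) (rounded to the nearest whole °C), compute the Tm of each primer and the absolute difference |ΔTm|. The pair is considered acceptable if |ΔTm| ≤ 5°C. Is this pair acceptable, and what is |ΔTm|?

|ΔTm| = 2°C; the pair is acceptable.

Forward: A=2 T=8 G=3 C=4 → Tm = 2·10 + 4·7 = 48°C.
Reverse: A=6 T=5 G=4 C=2 → Tm = 2·11 + 4·6 = 46°C.
|ΔTm| = |48 − 46| = 2°C, ≤ 5°C.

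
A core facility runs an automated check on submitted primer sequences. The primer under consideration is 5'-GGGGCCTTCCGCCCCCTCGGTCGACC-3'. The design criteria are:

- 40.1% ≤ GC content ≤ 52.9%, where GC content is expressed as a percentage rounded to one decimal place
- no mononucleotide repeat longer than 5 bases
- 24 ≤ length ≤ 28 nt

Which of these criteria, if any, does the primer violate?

Base counts: A=1, T=4, G=8, C=13 (length 26).
GC content: GC 21/26 = 80.8%, outside 40.1–52.9% ✗
homopolymer run: longest run = 5 ✓
length: length 26 ✓

Fails: GC content.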